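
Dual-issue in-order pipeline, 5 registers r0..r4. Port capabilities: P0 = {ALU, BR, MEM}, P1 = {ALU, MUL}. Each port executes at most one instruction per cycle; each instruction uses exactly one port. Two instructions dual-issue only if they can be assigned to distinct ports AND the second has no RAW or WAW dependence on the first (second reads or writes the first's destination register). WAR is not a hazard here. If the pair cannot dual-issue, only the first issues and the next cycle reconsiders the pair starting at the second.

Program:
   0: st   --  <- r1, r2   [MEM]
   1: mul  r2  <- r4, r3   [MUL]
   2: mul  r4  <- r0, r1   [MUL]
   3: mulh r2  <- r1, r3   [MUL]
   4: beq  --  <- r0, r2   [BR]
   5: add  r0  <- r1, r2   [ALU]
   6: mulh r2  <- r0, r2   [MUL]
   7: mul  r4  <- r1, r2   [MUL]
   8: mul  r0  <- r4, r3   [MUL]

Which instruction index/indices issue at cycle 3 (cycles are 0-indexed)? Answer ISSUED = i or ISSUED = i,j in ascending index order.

ISSUED = 4,5

  cy0 -> i0/i1 (st.MEM/mul.MUL) dual
  cy1 -> i2 (mul.MUL) no-port MUL/MUL
  cy2 -> i3 (mulh.MUL) RAW r2
  cy3 -> i4/i5 (beq.BR/add.ALU) dual
  cy4 -> i6 (mulh.MUL) no-port MUL/MUL
  cy5 -> i7 (mul.MUL) no-port MUL/MUL
  cy6 -> i8 (mul.MUL) tail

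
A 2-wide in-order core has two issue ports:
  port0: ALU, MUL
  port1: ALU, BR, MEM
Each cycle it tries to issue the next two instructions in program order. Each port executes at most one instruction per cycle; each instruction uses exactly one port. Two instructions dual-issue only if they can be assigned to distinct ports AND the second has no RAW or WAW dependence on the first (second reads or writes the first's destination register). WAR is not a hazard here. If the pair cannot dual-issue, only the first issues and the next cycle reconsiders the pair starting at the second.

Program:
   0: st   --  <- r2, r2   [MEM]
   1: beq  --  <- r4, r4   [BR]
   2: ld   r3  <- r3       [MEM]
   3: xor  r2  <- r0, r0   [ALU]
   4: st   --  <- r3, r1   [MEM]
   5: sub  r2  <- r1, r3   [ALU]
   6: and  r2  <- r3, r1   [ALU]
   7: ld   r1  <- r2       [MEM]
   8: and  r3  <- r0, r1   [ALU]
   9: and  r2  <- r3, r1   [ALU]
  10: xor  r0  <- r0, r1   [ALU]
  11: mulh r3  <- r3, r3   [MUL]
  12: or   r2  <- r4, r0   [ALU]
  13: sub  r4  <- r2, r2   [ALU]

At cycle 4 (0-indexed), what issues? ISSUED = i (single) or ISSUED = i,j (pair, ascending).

c0: i0 st  no-port MEM/BR
c1: i1 beq  no-port BR/MEM
c2: i2,i3 ld;xor  2-wide
c3: i4,i5 st;sub  2-wide
c4: i6 and  RAW r2
c5: i7 ld  RAW r1
c6: i8 and  RAW r3
c7: i9,i10 and;xor  2-wide
c8: i11,i12 mulh;or  2-wide
c9: i13 sub  tail

ISSUED = 6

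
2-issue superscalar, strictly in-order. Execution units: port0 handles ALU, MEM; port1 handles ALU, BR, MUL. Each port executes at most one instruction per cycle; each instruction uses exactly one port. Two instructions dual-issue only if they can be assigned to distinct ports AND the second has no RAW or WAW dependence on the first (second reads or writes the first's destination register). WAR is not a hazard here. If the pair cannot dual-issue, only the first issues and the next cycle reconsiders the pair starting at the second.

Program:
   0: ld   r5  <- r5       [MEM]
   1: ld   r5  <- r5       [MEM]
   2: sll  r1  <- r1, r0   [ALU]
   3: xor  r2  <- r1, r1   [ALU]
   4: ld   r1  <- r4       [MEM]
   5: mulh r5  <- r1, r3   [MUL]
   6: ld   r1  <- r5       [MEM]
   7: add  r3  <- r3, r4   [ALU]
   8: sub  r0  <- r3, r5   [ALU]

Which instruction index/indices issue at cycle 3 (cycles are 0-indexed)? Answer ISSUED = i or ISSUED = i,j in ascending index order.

0. ld @i0  | no-port MEM/MEM
1. ld sll @i1/i2  | 2-wide
2. xor ld @i3/i4  | 2-wide
3. mulh @i5  | RAW r5
4. ld add @i6/i7  | 2-wide
5. sub @i8  | tail

ISSUED = 5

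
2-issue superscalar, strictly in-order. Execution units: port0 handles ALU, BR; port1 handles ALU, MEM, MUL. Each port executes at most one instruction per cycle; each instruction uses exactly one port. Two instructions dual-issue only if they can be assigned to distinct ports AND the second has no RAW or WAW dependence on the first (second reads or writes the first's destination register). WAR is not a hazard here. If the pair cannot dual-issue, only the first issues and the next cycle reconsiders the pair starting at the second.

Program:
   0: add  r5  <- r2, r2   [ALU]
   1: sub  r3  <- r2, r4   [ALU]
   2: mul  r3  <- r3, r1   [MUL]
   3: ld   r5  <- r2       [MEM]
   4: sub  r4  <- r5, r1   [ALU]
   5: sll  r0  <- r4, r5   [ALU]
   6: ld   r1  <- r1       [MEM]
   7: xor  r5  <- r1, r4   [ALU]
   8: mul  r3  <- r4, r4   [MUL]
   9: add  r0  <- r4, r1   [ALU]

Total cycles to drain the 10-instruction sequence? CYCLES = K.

CYCLES = 7

[0] i0/i1  add.ALU/sub.ALU  -- pair
[1] i2  mul.MUL  -- no-port MUL/MEM
[2] i3  ld.MEM  -- RAW r5
[3] i4  sub.ALU  -- RAW r4
[4] i5/i6  sll.ALU/ld.MEM  -- pair
[5] i7/i8  xor.ALU/mul.MUL  -- pair
[6] i9  add.ALU  -- tail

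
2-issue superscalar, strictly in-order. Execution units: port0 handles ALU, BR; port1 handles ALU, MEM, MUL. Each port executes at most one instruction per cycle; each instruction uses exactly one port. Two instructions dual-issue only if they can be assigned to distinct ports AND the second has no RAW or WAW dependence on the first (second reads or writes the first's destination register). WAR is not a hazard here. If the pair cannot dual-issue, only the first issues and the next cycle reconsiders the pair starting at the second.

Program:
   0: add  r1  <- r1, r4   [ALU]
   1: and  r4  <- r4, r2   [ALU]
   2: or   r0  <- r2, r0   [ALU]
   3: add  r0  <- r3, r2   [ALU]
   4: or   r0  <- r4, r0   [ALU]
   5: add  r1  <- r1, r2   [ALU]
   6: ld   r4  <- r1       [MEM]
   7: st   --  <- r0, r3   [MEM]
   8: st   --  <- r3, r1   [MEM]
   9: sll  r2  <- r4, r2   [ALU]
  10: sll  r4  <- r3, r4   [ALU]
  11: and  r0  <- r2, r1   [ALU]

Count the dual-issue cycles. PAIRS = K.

t=0 i0,i1:add and ; 2-wide
t=1 i2:or ; WAW r0
t=2 i3:add ; RAW+WAW r0
t=3 i4,i5:or add ; 2-wide
t=4 i6:ld ; no-port MEM/MEM
t=5 i7:st ; no-port MEM/MEM
t=6 i8,i9:st sll ; 2-wide
t=7 i10,i11:sll and ; 2-wide

PAIRS = 4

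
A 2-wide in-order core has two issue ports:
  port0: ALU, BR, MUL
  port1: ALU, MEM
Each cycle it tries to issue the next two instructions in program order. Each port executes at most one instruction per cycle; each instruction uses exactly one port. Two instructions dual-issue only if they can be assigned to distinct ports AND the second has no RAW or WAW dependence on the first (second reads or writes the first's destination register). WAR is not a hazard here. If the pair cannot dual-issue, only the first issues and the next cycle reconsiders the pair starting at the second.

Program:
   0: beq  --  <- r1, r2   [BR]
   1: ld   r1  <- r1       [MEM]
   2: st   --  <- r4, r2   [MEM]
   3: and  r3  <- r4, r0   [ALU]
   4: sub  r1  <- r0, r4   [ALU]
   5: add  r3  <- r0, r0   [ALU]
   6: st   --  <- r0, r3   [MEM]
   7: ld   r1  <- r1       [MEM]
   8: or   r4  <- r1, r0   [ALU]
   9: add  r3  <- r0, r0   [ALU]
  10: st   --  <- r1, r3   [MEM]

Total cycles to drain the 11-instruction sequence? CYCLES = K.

t=0 i0,i1:beq ld ; 2-wide
t=1 i2,i3:st and ; 2-wide
t=2 i4,i5:sub add ; 2-wide
t=3 i6:st ; no-port MEM/MEM
t=4 i7:ld ; RAW r1
t=5 i8,i9:or add ; 2-wide
t=6 i10:st ; tail

CYCLES = 7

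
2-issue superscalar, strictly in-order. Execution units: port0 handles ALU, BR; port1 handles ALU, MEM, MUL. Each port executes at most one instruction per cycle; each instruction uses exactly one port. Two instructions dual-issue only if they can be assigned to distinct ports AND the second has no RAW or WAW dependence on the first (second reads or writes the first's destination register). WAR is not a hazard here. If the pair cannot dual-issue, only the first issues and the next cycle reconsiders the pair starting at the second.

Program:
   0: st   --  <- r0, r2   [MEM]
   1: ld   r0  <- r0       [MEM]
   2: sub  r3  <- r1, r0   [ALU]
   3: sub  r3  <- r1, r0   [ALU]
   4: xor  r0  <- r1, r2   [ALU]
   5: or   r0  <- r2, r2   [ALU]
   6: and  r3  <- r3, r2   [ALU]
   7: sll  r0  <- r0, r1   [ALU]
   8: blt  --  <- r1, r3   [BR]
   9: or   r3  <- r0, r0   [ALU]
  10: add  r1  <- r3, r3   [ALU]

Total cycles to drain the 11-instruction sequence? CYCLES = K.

CYCLES = 8

[0] i0  st  -- no-port MEM/MEM
[1] i1  ld  -- RAW r0
[2] i2  sub  -- WAW r3
[3] i3&i4  sub+xor  -- pair
[4] i5&i6  or+and  -- pair
[5] i7&i8  sll+blt  -- pair
[6] i9  or  -- RAW r3
[7] i10  add  -- tail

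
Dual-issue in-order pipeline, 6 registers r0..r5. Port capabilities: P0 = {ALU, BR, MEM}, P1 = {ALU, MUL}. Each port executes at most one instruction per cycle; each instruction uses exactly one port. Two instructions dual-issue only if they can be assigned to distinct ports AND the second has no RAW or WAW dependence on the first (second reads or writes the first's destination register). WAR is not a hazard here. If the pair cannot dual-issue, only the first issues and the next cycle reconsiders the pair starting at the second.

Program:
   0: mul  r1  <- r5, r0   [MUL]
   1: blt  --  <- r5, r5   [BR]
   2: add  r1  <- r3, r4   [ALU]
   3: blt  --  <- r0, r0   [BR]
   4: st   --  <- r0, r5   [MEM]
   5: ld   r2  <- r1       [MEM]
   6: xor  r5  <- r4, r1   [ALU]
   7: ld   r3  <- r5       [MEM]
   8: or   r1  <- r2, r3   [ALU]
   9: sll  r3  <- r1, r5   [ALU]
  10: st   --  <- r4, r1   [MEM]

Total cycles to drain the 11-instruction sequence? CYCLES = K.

CYCLES = 7

t=0 i0/i1:mul/blt ; dual
t=1 i2/i3:add/blt ; dual
t=2 i4:st ; no-port MEM/MEM
t=3 i5/i6:ld/xor ; dual
t=4 i7:ld ; RAW r3
t=5 i8:or ; RAW r1
t=6 i9/i10:sll/st ; dual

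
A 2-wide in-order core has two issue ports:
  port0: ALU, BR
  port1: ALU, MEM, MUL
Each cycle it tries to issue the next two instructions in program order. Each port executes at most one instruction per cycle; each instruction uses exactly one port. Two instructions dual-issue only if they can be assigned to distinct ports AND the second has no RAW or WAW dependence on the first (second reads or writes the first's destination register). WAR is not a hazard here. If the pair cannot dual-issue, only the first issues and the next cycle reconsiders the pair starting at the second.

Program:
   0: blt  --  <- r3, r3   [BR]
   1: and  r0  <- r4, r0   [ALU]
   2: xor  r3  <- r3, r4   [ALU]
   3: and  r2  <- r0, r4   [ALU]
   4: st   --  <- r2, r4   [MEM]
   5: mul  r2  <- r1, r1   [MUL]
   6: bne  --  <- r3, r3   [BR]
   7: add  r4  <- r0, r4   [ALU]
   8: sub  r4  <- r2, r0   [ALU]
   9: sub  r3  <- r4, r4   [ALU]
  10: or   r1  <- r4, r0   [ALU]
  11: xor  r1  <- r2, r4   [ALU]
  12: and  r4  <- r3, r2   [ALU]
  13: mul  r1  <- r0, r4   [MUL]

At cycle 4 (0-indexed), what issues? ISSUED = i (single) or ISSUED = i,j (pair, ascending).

ISSUED = 7

  cy0 -> i0&i1 (blt.BR and.ALU) 2-wide
  cy1 -> i2&i3 (xor.ALU and.ALU) 2-wide
  cy2 -> i4 (st.MEM) no-port MEM/MUL
  cy3 -> i5&i6 (mul.MUL bne.BR) 2-wide
  cy4 -> i7 (add.ALU) WAW r4
  cy5 -> i8 (sub.ALU) RAW r4
  cy6 -> i9&i10 (sub.ALU or.ALU) 2-wide
  cy7 -> i11&i12 (xor.ALU and.ALU) 2-wide
  cy8 -> i13 (mul.MUL) tail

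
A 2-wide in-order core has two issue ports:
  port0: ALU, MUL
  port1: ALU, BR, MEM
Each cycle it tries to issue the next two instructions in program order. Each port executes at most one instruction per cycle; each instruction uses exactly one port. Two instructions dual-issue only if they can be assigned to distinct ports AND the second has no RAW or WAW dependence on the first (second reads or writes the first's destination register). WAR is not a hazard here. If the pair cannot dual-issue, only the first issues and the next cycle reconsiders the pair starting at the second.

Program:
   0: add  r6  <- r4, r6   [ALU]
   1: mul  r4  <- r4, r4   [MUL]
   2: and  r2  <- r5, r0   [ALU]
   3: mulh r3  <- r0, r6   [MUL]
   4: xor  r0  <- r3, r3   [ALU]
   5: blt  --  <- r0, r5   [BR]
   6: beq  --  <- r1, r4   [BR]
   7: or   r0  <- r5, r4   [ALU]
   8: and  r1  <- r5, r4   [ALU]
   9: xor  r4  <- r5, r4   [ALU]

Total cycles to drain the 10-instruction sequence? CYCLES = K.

CYCLES = 6

#0 head=0: add/mul i0/i1 pair
#1 head=2: and/mulh i2/i3 pair
#2 head=4: xor i4 RAW r0
#3 head=5: blt i5 no-port BR/BR
#4 head=6: beq/or i6/i7 pair
#5 head=8: and/xor i8/i9 pair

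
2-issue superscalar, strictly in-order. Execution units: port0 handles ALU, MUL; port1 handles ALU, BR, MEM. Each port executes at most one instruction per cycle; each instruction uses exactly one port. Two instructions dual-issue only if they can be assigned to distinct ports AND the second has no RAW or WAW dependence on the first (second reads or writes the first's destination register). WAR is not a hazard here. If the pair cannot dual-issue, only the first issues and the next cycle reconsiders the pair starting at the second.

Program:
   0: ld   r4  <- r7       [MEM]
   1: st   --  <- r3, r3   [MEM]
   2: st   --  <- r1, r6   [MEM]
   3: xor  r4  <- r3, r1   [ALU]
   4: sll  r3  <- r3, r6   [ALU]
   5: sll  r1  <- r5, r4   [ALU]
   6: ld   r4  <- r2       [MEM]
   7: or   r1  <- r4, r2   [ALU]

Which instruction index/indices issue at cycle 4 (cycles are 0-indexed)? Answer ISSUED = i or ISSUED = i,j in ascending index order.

[0] i0  ld.MEM  -- no-port MEM/MEM
[1] i1  st.MEM  -- no-port MEM/MEM
[2] i2/i3  st.MEM+xor.ALU  -- pair
[3] i4/i5  sll.ALU+sll.ALU  -- pair
[4] i6  ld.MEM  -- RAW r4
[5] i7  or.ALU  -- tail

ISSUED = 6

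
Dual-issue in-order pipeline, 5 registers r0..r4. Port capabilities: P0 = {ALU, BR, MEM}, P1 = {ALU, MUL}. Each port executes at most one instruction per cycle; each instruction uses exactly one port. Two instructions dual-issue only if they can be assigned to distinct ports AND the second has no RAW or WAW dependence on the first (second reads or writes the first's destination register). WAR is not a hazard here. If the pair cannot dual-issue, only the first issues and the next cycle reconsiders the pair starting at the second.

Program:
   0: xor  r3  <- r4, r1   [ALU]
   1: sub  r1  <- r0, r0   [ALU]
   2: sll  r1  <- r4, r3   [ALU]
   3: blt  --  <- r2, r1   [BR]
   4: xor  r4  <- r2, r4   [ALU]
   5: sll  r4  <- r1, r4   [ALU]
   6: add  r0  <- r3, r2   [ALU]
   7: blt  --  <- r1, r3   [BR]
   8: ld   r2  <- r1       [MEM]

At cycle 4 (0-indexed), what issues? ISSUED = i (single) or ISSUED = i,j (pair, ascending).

ISSUED = 7

0. xor.ALU+sub.ALU @i0+i1  | pair
1. sll.ALU @i2  | RAW r1
2. blt.BR+xor.ALU @i3+i4  | pair
3. sll.ALU+add.ALU @i5+i6  | pair
4. blt.BR @i7  | no-port BR/MEM
5. ld.MEM @i8  | tail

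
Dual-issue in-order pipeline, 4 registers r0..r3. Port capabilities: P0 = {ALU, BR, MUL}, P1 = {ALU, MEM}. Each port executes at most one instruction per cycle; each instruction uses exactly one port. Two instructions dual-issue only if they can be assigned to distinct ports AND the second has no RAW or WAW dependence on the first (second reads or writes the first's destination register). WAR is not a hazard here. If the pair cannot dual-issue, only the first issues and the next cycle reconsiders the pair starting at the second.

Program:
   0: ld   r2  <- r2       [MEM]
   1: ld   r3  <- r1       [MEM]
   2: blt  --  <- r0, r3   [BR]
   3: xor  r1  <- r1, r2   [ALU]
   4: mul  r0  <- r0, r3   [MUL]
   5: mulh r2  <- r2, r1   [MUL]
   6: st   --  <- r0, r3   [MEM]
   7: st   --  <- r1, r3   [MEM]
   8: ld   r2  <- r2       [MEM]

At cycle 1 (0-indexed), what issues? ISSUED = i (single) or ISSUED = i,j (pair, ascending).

0. ld.MEM @i0  | no-port MEM/MEM
1. ld.MEM @i1  | RAW r3
2. blt.BR;xor.ALU @i2,i3  | 2-wide
3. mul.MUL @i4  | no-port MUL/MUL
4. mulh.MUL;st.MEM @i5,i6  | 2-wide
5. st.MEM @i7  | no-port MEM/MEM
6. ld.MEM @i8  | tail

ISSUED = 1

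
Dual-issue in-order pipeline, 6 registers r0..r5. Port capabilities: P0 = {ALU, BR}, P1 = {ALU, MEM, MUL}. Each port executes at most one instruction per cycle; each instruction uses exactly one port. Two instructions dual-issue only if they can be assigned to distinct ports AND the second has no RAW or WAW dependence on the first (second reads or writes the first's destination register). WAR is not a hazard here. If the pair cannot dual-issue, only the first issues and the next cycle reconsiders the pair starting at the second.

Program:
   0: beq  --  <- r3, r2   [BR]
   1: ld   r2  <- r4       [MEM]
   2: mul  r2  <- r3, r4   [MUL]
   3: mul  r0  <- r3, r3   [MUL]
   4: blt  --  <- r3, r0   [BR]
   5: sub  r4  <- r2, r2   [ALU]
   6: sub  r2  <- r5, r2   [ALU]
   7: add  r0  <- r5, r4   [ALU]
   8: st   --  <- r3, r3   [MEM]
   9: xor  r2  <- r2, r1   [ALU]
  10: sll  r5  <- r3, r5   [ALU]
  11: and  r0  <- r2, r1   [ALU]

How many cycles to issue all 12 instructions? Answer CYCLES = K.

CYCLES = 7

c0: i0&i1 beq.BR;ld.MEM  pair
c1: i2 mul.MUL  no-port MUL/MUL
c2: i3 mul.MUL  RAW r0
c3: i4&i5 blt.BR;sub.ALU  pair
c4: i6&i7 sub.ALU;add.ALU  pair
c5: i8&i9 st.MEM;xor.ALU  pair
c6: i10&i11 sll.ALU;and.ALU  pair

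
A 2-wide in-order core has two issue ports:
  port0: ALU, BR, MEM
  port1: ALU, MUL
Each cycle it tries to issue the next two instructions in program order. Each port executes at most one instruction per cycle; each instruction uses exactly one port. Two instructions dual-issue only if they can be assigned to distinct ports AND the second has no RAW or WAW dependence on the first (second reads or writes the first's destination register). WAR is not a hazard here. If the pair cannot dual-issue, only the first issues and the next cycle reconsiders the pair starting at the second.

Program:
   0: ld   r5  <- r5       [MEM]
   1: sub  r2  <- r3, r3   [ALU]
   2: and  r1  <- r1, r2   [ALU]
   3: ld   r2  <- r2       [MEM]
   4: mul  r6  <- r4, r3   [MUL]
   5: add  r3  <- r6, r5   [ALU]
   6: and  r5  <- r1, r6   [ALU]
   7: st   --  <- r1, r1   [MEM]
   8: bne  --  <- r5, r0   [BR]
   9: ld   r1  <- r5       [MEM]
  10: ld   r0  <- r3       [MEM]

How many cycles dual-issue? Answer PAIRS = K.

t=0 i0/i1:ld.MEM/sub.ALU ; pair
t=1 i2/i3:and.ALU/ld.MEM ; pair
t=2 i4:mul.MUL ; RAW r6
t=3 i5/i6:add.ALU/and.ALU ; pair
t=4 i7:st.MEM ; no-port MEM/BR
t=5 i8:bne.BR ; no-port BR/MEM
t=6 i9:ld.MEM ; no-port MEM/MEM
t=7 i10:ld.MEM ; tail

PAIRS = 3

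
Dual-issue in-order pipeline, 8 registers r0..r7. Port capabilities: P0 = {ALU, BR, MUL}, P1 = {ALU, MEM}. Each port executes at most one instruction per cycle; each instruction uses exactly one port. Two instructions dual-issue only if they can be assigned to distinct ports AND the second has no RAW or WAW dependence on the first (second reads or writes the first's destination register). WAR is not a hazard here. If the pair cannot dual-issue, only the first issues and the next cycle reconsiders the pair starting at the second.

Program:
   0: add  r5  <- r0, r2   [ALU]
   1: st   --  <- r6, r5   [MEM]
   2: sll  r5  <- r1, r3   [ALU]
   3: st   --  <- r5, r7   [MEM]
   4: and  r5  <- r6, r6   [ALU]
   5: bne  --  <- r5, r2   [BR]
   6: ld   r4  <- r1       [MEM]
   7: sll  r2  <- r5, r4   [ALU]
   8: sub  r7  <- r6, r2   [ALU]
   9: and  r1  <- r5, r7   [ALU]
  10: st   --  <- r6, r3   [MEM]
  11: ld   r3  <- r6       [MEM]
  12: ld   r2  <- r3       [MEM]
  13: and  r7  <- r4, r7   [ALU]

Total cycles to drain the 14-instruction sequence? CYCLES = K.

CYCLES = 9

t=0 i0:add.ALU ; RAW r5
t=1 i1,i2:st.MEM;sll.ALU ; pair
t=2 i3,i4:st.MEM;and.ALU ; pair
t=3 i5,i6:bne.BR;ld.MEM ; pair
t=4 i7:sll.ALU ; RAW r2
t=5 i8:sub.ALU ; RAW r7
t=6 i9,i10:and.ALU;st.MEM ; pair
t=7 i11:ld.MEM ; no-port MEM/MEM
t=8 i12,i13:ld.MEM;and.ALU ; pair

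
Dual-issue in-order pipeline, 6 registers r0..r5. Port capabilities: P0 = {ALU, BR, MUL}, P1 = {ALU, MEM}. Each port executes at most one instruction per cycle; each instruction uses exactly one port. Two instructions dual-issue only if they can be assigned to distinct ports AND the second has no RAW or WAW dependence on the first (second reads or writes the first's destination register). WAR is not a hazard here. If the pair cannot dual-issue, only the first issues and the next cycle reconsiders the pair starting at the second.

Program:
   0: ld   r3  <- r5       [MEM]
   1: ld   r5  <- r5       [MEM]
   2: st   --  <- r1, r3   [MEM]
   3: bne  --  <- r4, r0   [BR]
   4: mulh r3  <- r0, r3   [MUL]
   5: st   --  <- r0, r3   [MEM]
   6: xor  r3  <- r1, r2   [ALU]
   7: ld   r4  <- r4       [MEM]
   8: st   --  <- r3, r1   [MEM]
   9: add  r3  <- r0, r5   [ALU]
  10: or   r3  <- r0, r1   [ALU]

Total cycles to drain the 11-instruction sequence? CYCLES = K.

  cy0 -> i0 (ld) no-port MEM/MEM
  cy1 -> i1 (ld) no-port MEM/MEM
  cy2 -> i2&i3 (st;bne) dual
  cy3 -> i4 (mulh) RAW r3
  cy4 -> i5&i6 (st;xor) dual
  cy5 -> i7 (ld) no-port MEM/MEM
  cy6 -> i8&i9 (st;add) dual
  cy7 -> i10 (or) tail

CYCLES = 8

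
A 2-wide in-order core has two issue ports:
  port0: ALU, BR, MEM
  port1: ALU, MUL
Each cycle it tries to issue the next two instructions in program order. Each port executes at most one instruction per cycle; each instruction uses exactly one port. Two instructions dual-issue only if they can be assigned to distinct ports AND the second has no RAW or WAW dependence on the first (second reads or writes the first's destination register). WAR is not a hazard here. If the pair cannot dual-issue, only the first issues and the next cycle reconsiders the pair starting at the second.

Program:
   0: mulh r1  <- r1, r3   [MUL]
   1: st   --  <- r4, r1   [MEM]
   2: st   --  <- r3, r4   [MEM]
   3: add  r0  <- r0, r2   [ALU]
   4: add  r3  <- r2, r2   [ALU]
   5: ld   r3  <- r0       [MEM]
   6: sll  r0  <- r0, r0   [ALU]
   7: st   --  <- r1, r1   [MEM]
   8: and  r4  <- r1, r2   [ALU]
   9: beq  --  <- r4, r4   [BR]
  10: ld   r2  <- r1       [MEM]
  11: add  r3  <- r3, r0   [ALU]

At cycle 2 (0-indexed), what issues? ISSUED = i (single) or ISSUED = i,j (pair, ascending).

[0] i0  mulh.MUL  -- RAW r1
[1] i1  st.MEM  -- no-port MEM/MEM
[2] i2&i3  st.MEM;add.ALU  -- pair
[3] i4  add.ALU  -- WAW r3
[4] i5&i6  ld.MEM;sll.ALU  -- pair
[5] i7&i8  st.MEM;and.ALU  -- pair
[6] i9  beq.BR  -- no-port BR/MEM
[7] i10&i11  ld.MEM;add.ALU  -- pair

ISSUED = 2,3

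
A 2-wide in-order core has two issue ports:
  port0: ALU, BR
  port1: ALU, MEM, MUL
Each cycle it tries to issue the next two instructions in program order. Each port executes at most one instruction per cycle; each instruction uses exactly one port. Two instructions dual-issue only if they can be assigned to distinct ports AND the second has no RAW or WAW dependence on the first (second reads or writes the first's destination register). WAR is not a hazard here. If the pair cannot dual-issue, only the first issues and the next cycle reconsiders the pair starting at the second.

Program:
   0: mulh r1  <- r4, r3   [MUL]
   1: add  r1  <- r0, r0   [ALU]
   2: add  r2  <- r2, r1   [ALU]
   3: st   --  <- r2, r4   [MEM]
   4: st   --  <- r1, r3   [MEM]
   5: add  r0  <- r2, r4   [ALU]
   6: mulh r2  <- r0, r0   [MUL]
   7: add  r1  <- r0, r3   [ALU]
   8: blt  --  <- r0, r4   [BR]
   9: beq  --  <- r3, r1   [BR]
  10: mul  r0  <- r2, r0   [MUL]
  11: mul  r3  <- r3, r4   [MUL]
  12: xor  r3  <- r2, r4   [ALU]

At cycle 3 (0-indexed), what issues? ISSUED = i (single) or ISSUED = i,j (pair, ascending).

ISSUED = 3

  cy0 -> i0 (mulh.MUL) WAW r1
  cy1 -> i1 (add.ALU) RAW r1
  cy2 -> i2 (add.ALU) RAW r2
  cy3 -> i3 (st.MEM) no-port MEM/MEM
  cy4 -> i4+i5 (st.MEM+add.ALU) 2-wide
  cy5 -> i6+i7 (mulh.MUL+add.ALU) 2-wide
  cy6 -> i8 (blt.BR) no-port BR/BR
  cy7 -> i9+i10 (beq.BR+mul.MUL) 2-wide
  cy8 -> i11 (mul.MUL) WAW r3
  cy9 -> i12 (xor.ALU) tail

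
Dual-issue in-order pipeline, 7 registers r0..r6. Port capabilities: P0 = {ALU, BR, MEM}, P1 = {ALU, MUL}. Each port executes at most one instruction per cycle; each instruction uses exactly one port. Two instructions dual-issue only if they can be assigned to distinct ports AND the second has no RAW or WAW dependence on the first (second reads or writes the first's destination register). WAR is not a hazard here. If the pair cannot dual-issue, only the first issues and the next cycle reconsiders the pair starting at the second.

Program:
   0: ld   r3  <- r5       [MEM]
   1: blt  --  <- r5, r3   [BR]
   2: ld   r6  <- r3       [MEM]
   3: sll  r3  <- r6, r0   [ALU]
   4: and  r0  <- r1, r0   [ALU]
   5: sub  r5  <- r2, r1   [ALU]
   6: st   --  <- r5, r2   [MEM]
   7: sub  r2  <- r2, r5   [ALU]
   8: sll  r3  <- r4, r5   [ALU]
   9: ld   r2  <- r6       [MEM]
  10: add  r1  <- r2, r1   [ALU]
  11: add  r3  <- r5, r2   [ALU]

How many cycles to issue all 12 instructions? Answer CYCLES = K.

0. ld.MEM @i0  | no-port MEM/BR
1. blt.BR @i1  | no-port BR/MEM
2. ld.MEM @i2  | RAW r6
3. sll.ALU;and.ALU @i3,i4  | pair
4. sub.ALU @i5  | RAW r5
5. st.MEM;sub.ALU @i6,i7  | pair
6. sll.ALU;ld.MEM @i8,i9  | pair
7. add.ALU;add.ALU @i10,i11  | pair

CYCLES = 8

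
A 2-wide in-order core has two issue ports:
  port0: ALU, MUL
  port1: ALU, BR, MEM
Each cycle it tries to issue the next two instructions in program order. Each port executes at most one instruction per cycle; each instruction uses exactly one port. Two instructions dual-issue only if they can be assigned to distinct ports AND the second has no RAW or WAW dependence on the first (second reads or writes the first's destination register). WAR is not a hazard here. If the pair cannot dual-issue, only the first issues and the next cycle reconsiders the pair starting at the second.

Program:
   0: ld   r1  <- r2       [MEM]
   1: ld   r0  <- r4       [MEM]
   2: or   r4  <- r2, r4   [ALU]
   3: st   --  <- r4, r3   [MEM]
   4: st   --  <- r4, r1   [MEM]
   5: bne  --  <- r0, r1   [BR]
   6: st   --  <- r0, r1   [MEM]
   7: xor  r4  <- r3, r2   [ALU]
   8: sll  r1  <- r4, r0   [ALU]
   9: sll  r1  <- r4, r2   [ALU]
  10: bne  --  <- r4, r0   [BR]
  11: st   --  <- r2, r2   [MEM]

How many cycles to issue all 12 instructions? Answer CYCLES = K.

t=0 i0:ld ; no-port MEM/MEM
t=1 i1+i2:ld or ; dual
t=2 i3:st ; no-port MEM/MEM
t=3 i4:st ; no-port MEM/BR
t=4 i5:bne ; no-port BR/MEM
t=5 i6+i7:st xor ; dual
t=6 i8:sll ; WAW r1
t=7 i9+i10:sll bne ; dual
t=8 i11:st ; tail

CYCLES = 9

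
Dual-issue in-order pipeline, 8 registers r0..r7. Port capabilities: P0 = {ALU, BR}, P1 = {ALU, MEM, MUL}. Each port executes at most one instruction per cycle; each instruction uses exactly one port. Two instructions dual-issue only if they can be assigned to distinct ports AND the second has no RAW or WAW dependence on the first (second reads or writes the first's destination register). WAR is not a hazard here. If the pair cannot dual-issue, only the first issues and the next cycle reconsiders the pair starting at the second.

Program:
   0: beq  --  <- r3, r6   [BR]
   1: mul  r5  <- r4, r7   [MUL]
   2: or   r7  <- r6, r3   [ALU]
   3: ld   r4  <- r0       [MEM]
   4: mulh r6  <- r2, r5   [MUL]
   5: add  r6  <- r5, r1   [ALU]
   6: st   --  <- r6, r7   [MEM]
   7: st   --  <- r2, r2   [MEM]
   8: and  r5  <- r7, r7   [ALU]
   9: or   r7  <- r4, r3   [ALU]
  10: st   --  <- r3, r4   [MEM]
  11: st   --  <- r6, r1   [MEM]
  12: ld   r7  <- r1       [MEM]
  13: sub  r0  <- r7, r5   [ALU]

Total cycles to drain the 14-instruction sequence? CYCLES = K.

t=0 i0/i1:beq/mul ; dual
t=1 i2/i3:or/ld ; dual
t=2 i4:mulh ; WAW r6
t=3 i5:add ; RAW r6
t=4 i6:st ; no-port MEM/MEM
t=5 i7/i8:st/and ; dual
t=6 i9/i10:or/st ; dual
t=7 i11:st ; no-port MEM/MEM
t=8 i12:ld ; RAW r7
t=9 i13:sub ; tail

CYCLES = 10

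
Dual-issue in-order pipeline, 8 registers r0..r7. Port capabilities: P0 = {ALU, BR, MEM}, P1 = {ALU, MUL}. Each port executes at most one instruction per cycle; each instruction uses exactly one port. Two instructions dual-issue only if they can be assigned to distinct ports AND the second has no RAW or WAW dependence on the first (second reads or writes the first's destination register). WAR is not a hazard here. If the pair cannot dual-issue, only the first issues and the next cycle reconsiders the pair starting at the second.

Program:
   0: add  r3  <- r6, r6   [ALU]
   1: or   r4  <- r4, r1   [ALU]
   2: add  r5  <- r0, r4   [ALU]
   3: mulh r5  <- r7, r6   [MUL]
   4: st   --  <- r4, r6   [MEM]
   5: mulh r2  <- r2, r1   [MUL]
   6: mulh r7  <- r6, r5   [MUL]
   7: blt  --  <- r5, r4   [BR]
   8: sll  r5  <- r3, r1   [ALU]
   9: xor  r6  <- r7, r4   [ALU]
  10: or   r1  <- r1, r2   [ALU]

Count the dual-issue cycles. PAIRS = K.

PAIRS = 4

[0] i0/i1  add.ALU;or.ALU  -- 2-wide
[1] i2  add.ALU  -- WAW r5
[2] i3/i4  mulh.MUL;st.MEM  -- 2-wide
[3] i5  mulh.MUL  -- no-port MUL/MUL
[4] i6/i7  mulh.MUL;blt.BR  -- 2-wide
[5] i8/i9  sll.ALU;xor.ALU  -- 2-wide
[6] i10  or.ALU  -- tail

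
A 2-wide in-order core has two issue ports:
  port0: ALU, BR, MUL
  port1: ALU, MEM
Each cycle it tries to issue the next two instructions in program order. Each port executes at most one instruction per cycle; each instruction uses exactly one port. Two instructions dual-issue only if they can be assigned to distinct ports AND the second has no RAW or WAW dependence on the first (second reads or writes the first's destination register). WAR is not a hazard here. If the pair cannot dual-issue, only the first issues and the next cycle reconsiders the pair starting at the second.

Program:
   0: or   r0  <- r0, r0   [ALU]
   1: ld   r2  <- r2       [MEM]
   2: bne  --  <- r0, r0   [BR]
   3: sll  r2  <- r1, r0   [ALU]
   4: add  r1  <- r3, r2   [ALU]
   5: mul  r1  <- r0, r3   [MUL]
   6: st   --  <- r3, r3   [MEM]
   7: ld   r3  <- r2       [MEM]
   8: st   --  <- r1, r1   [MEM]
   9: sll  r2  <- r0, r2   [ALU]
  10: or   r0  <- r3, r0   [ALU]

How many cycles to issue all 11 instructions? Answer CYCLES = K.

CYCLES = 7

  cy0 -> i0+i1 (or.ALU+ld.MEM) pair
  cy1 -> i2+i3 (bne.BR+sll.ALU) pair
  cy2 -> i4 (add.ALU) WAW r1
  cy3 -> i5+i6 (mul.MUL+st.MEM) pair
  cy4 -> i7 (ld.MEM) no-port MEM/MEM
  cy5 -> i8+i9 (st.MEM+sll.ALU) pair
  cy6 -> i10 (or.ALU) tail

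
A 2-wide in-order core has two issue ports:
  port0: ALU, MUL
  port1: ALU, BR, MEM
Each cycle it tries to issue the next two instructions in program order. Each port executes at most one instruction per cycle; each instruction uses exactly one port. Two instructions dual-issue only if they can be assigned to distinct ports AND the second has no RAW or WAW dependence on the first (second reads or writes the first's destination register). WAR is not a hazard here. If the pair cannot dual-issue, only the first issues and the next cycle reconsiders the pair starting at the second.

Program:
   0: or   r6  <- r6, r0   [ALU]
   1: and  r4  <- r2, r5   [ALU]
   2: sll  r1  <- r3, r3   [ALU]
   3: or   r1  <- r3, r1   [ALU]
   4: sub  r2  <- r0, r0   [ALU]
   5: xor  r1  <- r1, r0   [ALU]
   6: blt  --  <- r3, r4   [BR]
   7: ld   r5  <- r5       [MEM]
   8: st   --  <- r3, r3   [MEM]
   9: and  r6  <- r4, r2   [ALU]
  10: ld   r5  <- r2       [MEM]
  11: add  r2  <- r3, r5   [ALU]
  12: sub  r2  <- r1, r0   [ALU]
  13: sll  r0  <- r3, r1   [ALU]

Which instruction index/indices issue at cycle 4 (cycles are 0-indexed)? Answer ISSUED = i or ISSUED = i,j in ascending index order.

  cy0 -> i0,i1 (or;and) dual
  cy1 -> i2 (sll) RAW+WAW r1
  cy2 -> i3,i4 (or;sub) dual
  cy3 -> i5,i6 (xor;blt) dual
  cy4 -> i7 (ld) no-port MEM/MEM
  cy5 -> i8,i9 (st;and) dual
  cy6 -> i10 (ld) RAW r5
  cy7 -> i11 (add) WAW r2
  cy8 -> i12,i13 (sub;sll) dual

ISSUED = 7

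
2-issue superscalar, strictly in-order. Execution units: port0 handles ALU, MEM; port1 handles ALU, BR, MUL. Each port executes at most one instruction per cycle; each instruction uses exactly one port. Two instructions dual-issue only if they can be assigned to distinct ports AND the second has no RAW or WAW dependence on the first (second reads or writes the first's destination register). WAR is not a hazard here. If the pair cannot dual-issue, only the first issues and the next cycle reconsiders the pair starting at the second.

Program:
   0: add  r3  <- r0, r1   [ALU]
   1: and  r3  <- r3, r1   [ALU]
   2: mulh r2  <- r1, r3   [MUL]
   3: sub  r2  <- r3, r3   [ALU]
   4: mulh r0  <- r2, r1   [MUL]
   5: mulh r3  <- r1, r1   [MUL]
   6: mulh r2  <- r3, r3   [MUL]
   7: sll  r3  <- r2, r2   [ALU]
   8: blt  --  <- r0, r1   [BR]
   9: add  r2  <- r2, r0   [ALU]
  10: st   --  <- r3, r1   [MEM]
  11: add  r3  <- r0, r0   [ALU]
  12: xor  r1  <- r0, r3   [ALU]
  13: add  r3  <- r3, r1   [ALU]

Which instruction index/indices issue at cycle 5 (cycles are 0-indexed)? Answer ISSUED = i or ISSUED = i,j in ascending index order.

ISSUED = 5

c0: i0 add.ALU  RAW+WAW r3
c1: i1 and.ALU  RAW r3
c2: i2 mulh.MUL  WAW r2
c3: i3 sub.ALU  RAW r2
c4: i4 mulh.MUL  no-port MUL/MUL
c5: i5 mulh.MUL  no-port MUL/MUL
c6: i6 mulh.MUL  RAW r2
c7: i7&i8 sll.ALU/blt.BR  pair
c8: i9&i10 add.ALU/st.MEM  pair
c9: i11 add.ALU  RAW r3
c10: i12 xor.ALU  RAW r1
c11: i13 add.ALU  tail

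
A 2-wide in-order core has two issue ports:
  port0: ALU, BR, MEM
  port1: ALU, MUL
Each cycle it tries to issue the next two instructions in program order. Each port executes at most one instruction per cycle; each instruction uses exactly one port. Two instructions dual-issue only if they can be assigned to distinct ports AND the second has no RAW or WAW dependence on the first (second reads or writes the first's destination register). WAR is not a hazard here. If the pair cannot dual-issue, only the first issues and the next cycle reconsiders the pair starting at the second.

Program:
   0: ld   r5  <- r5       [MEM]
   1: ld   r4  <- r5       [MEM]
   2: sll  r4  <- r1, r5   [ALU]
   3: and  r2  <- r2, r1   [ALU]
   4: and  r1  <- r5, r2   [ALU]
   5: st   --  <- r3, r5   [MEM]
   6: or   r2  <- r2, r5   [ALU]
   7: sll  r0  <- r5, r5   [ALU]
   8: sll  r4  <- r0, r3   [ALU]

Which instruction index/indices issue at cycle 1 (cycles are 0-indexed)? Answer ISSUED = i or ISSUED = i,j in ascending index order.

ISSUED = 1

t=0 i0:ld ; no-port MEM/MEM
t=1 i1:ld ; WAW r4
t=2 i2&i3:sll;and ; 2-wide
t=3 i4&i5:and;st ; 2-wide
t=4 i6&i7:or;sll ; 2-wide
t=5 i8:sll ; tail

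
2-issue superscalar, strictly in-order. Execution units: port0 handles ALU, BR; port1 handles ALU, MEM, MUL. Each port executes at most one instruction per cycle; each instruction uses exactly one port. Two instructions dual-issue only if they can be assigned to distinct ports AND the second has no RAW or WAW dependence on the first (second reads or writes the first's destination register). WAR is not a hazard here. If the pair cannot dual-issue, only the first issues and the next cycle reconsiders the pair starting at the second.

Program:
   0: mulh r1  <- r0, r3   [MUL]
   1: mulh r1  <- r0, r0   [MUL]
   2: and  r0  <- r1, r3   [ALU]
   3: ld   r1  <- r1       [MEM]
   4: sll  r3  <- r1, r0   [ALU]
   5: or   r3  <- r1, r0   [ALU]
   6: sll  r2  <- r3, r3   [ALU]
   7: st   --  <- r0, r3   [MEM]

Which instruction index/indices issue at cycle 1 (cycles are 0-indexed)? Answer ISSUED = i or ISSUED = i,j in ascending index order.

ISSUED = 1

t=0 i0:mulh ; no-port MUL/MUL
t=1 i1:mulh ; RAW r1
t=2 i2/i3:and+ld ; pair
t=3 i4:sll ; WAW r3
t=4 i5:or ; RAW r3
t=5 i6/i7:sll+st ; pair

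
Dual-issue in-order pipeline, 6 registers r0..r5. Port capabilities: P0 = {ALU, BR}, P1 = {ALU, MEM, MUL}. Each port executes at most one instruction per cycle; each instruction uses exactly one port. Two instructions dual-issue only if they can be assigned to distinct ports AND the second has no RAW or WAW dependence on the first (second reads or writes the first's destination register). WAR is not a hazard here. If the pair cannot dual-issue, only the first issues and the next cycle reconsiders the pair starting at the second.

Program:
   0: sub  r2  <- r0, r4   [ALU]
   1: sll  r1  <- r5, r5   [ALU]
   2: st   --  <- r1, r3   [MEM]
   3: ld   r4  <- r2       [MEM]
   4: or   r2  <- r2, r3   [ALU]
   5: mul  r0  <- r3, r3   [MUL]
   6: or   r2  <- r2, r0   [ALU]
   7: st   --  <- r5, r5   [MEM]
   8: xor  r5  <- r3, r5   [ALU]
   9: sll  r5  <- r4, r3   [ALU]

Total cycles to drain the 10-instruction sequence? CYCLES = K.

CYCLES = 7

  cy0 -> i0&i1 (sub+sll) 2-wide
  cy1 -> i2 (st) no-port MEM/MEM
  cy2 -> i3&i4 (ld+or) 2-wide
  cy3 -> i5 (mul) RAW r0
  cy4 -> i6&i7 (or+st) 2-wide
  cy5 -> i8 (xor) WAW r5
  cy6 -> i9 (sll) tail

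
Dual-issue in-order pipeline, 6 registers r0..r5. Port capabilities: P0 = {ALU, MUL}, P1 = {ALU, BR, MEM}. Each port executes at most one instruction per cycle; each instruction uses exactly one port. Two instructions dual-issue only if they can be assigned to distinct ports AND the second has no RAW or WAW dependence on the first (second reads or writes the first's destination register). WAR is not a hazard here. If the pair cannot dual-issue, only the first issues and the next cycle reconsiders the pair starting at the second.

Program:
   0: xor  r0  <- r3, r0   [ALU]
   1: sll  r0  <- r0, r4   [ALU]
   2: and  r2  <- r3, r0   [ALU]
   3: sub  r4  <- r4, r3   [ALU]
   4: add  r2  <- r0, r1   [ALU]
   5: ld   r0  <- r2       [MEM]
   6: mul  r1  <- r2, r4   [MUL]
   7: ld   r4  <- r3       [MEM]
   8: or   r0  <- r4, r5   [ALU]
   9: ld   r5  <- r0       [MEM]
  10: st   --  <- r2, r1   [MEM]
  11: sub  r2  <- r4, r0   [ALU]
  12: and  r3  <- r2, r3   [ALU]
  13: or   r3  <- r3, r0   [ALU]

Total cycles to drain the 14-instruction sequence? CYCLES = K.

  cy0 -> i0 (xor.ALU) RAW+WAW r0
  cy1 -> i1 (sll.ALU) RAW r0
  cy2 -> i2&i3 (and.ALU;sub.ALU) pair
  cy3 -> i4 (add.ALU) RAW r2
  cy4 -> i5&i6 (ld.MEM;mul.MUL) pair
  cy5 -> i7 (ld.MEM) RAW r4
  cy6 -> i8 (or.ALU) RAW r0
  cy7 -> i9 (ld.MEM) no-port MEM/MEM
  cy8 -> i10&i11 (st.MEM;sub.ALU) pair
  cy9 -> i12 (and.ALU) RAW+WAW r3
  cy10 -> i13 (or.ALU) tail

CYCLES = 11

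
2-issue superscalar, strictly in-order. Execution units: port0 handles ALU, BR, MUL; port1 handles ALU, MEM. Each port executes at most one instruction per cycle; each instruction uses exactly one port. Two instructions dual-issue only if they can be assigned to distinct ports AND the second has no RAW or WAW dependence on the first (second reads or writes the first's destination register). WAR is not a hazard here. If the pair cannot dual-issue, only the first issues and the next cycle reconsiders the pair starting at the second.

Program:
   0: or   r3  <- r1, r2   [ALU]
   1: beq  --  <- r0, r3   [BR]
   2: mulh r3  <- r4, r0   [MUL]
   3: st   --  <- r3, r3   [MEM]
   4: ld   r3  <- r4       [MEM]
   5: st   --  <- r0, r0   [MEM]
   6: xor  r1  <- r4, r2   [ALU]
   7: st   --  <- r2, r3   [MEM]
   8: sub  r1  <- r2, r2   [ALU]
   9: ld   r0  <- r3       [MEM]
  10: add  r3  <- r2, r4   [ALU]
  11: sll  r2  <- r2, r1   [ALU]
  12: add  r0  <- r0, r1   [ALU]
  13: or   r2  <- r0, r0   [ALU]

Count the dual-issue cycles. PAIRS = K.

[0] i0  or.ALU  -- RAW r3
[1] i1  beq.BR  -- no-port BR/MUL
[2] i2  mulh.MUL  -- RAW r3
[3] i3  st.MEM  -- no-port MEM/MEM
[4] i4  ld.MEM  -- no-port MEM/MEM
[5] i5/i6  st.MEM/xor.ALU  -- 2-wide
[6] i7/i8  st.MEM/sub.ALU  -- 2-wide
[7] i9/i10  ld.MEM/add.ALU  -- 2-wide
[8] i11/i12  sll.ALU/add.ALU  -- 2-wide
[9] i13  or.ALU  -- tail

PAIRS = 4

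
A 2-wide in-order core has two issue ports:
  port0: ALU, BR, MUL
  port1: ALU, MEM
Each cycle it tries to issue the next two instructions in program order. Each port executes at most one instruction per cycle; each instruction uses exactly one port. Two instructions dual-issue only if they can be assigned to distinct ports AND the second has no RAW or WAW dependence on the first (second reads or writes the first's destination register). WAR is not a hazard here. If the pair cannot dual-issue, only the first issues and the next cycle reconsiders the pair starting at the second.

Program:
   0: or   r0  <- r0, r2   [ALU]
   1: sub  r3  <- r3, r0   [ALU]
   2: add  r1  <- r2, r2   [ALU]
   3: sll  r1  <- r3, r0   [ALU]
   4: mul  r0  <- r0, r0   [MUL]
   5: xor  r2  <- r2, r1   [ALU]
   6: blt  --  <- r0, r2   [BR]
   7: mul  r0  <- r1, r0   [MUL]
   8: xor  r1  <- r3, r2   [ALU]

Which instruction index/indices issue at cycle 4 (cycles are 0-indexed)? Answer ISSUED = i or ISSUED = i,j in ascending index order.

0. or.ALU @i0  | RAW r0
1. sub.ALU+add.ALU @i1/i2  | dual
2. sll.ALU+mul.MUL @i3/i4  | dual
3. xor.ALU @i5  | RAW r2
4. blt.BR @i6  | no-port BR/MUL
5. mul.MUL+xor.ALU @i7/i8  | dual

ISSUED = 6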